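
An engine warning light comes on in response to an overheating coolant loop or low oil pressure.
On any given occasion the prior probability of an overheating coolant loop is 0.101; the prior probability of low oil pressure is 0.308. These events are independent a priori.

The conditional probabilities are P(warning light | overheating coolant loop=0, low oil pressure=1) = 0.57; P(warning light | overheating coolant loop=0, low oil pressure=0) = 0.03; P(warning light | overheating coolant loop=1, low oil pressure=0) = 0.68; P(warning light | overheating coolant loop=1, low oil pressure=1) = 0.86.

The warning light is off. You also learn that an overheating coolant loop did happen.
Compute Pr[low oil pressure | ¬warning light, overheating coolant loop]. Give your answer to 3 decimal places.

By total probability over both values of low oil pressure:
  P(¬warning light | overheating coolant loop) = 0.32×0.692 + 0.14×0.308
        = 0.221440 + 0.043120 = 0.264560
Keeping only the low oil pressure-present terms gives 0.043120, so
  P(low oil pressure | ¬warning light, overheating coolant loop) = 0.043120 / 0.264560 ≈ 0.163

Pr[low oil pressure | ¬warning light, overheating coolant loop] ≈ 0.163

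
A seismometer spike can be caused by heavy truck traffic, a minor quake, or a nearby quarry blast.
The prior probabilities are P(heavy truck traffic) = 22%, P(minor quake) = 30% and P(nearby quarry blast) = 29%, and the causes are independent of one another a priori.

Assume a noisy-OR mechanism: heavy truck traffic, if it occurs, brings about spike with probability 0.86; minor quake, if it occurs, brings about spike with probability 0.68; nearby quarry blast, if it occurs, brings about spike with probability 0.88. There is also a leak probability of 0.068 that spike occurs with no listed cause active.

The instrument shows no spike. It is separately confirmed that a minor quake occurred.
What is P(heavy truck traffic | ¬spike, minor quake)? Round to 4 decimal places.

Under noisy-OR, P(spike | causes) = 1 − (1−0.068)·∏(1−qᵢ) over the active causes.
P(¬spike | minor quake) = 0.29824×0.78×0.71 + 0.035789×0.78×0.29 + 0.041754×0.22×0.71 + 0.00501×0.22×0.29 = 0.165165 + 0.008095 + 0.006522 + 0.000320 = 0.180102
Restricting to configurations with heavy truck traffic present: 0.006522 + 0.000320 = 0.006842.
Hence the posterior is 0.006842/0.180102 ≈ 0.0380.

P(heavy truck traffic | ¬spike, minor quake) ≈ 0.0380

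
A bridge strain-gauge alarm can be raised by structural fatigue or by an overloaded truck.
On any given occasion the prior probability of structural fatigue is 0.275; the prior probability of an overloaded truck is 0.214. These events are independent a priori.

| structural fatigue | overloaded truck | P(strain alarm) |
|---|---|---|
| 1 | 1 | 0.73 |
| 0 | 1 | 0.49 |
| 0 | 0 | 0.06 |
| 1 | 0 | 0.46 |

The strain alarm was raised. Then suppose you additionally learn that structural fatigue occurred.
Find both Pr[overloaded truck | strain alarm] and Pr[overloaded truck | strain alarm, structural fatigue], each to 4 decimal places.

By total probability over the 4 (structural fatigue, overloaded truck) configurations:
  P(strain alarm) = 0.06×0.725×0.786 + 0.49×0.725×0.214 + 0.46×0.275×0.786 + 0.73×0.275×0.214
        = 0.034191 + 0.076023 + 0.099429 + 0.042960 = 0.252603
Keeping only the overloaded truck-present terms gives 0.118983, so
  P(overloaded truck | strain alarm) = 0.118983 / 0.252603 ≈ 0.4710

With the extra evidence:
P(strain alarm | structural fatigue) = 0.46·0.786 + 0.73·0.214 = 0.361560 + 0.156220 = 0.517780
Restricting to configurations with overloaded truck present: 0.73·0.214 = 0.156220.
So P(overloaded truck | strain alarm, structural fatigue) = 0.156220/0.517780 ≈ 0.3017.
This is intercausal reasoning (explaining away): once structural fatigue accounts for the strain alarm, overloaded truck becomes less likely.

Pr[overloaded truck | strain alarm] ≈ 0.4710; Pr[overloaded truck | strain alarm, structural fatigue] ≈ 0.3017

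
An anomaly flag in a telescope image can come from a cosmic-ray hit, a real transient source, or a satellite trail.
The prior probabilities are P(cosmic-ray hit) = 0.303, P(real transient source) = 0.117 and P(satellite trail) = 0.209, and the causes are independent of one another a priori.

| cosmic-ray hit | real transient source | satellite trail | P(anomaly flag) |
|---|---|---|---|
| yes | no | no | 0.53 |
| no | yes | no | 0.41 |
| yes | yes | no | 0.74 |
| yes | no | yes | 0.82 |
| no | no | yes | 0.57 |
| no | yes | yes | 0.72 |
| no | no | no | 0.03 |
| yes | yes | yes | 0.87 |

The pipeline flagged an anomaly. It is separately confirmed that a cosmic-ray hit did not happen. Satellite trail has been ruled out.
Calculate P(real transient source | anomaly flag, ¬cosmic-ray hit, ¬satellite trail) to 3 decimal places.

P(real transient source | anomaly flag, ¬cosmic-ray hit, ¬satellite trail) ≈ 0.644

By total probability over both values of real transient source:
  P(anomaly flag | ¬cosmic-ray hit, ¬satellite trail) = 0.03·0.883 + 0.41·0.117
        = 0.026490 + 0.047970 = 0.074460
The terms with real transient source present sum to 0.047970, so
  P(real transient source | anomaly flag, ¬cosmic-ray hit, ¬satellite trail) = 0.047970 / 0.074460 ≈ 0.644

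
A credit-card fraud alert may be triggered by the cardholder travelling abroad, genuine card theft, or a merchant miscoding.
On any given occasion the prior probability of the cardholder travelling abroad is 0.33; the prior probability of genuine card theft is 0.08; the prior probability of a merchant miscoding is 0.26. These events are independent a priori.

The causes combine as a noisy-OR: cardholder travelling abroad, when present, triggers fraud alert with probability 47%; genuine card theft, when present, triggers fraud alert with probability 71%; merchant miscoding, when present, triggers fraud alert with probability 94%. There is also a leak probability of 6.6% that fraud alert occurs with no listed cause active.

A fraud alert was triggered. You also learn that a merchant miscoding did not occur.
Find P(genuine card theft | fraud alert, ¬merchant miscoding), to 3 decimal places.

Under noisy-OR, P(fraud alert | causes) = 1 − (1−0.066)·∏(1−qᵢ) over the active causes.
Sum P(fraud alert|·) weighted by the priors over the 4 (cardholder travelling abroad, genuine card theft) configurations:
  P(fraud alert | ¬merchant miscoding) = 0.066*0.67*0.92 + 0.72914*0.67*0.08 + 0.50498*0.33*0.92 + 0.856444*0.33*0.08
        = 0.040682 + 0.039082 + 0.153312 + 0.022610 = 0.255686
Configurations with genuine card theft contribute 0.061692, so
  P(genuine card theft | fraud alert, ¬merchant miscoding) = 0.061692 / 0.255686 ≈ 0.241

P(genuine card theft | fraud alert, ¬merchant miscoding) ≈ 0.241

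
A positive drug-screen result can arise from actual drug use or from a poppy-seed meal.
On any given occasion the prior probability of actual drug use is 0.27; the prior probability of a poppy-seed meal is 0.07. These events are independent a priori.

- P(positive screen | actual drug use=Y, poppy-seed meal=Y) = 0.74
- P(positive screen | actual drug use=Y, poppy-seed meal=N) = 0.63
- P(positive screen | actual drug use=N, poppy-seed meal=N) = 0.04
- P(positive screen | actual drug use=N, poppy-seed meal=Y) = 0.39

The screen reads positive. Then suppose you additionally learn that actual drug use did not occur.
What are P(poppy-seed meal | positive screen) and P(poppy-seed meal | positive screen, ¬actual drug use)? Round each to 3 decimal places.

Enumerate the 4 (actual drug use, poppy-seed meal) configurations and weight by the priors:
  P(positive screen) = 0.04·0.73·0.93 + 0.39·0.73·0.07 + 0.63·0.27·0.93 + 0.74·0.27·0.07
        = 0.027156 + 0.019929 + 0.158193 + 0.013986 = 0.219264
Keeping only the poppy-seed meal-present terms gives 0.033915, so
  P(poppy-seed meal | positive screen) = 0.033915 / 0.219264 ≈ 0.155

With the extra evidence:
P(positive screen | ¬actual drug use) = 0.04*0.93 + 0.39*0.07 = 0.037200 + 0.027300 = 0.064500
Of this, 0.027300 comes from 0.39*0.07 (the poppy-seed meal=true cases).
So P(poppy-seed meal | positive screen, ¬actual drug use) = 0.027300/0.064500 ≈ 0.423.
With actual drug use excluded, poppy-seed meal must carry more of the explanatory weight for the positive screen.

P(poppy-seed meal | positive screen) ≈ 0.155; P(poppy-seed meal | positive screen, ¬actual drug use) ≈ 0.423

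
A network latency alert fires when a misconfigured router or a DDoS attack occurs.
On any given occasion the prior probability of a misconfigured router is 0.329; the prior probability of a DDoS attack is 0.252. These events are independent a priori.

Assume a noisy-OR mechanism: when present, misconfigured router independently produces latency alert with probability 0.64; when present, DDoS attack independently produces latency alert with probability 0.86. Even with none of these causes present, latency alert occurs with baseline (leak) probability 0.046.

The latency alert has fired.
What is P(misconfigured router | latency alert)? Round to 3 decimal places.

P(misconfigured router | latency alert) ≈ 0.586

Under noisy-OR, P(latency alert | causes) = 1 − (1−0.046)·∏(1−qᵢ) over the active causes.
Sum P(latency alert|·) weighted by the priors over the 4 (misconfigured router, DDoS attack) configurations:
  P(latency alert) = 0.046×0.671×0.748 + 0.86644×0.671×0.252 + 0.65656×0.329×0.748 + 0.951918×0.329×0.252
        = 0.023088 + 0.146508 + 0.161574 + 0.078922 = 0.410092
The terms with misconfigured router present sum to 0.240496, so
  P(misconfigured router | latency alert) = 0.240496 / 0.410092 ≈ 0.586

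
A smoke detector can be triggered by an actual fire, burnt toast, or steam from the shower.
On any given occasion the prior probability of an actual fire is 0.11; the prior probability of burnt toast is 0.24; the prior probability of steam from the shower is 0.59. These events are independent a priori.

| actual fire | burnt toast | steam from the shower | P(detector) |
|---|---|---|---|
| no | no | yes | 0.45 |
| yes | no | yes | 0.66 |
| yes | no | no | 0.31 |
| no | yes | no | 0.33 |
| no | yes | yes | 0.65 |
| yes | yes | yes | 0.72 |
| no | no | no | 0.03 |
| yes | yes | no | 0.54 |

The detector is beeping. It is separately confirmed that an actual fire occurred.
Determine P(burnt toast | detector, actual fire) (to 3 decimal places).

By total probability over the 4 (burnt toast, steam from the shower) configurations:
  P(detector | actual fire) = 0.31×0.76×0.41 + 0.66×0.76×0.59 + 0.54×0.24×0.41 + 0.72×0.24×0.59
        = 0.096596 + 0.295944 + 0.053136 + 0.101952 = 0.547628
Keeping only the burnt toast-present terms gives 0.155088, so
  P(burnt toast | detector, actual fire) = 0.155088 / 0.547628 ≈ 0.283

P(burnt toast | detector, actual fire) ≈ 0.283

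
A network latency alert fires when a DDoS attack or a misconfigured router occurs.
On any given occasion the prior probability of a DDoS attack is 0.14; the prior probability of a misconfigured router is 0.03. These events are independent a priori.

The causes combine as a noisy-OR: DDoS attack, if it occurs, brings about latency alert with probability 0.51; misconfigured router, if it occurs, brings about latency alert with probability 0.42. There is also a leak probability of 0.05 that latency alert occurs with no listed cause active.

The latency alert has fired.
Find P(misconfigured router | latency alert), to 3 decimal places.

Under noisy-OR, P(latency alert | causes) = 1 − (1−0.05)·∏(1−qᵢ) over the active causes.
P(latency alert) = 0.05·0.86·0.97 + 0.449·0.86·0.03 + 0.5345·0.14·0.97 + 0.73001·0.14·0.03 = 0.041710 + 0.011584 + 0.072585 + 0.003066 = 0.128945
Of this, 0.014650 comes from 0.011584 + 0.003066 (the misconfigured router=true cases).
P(misconfigured router | latency alert) = 0.014650 / 0.128945 ≈ 0.114

P(misconfigured router | latency alert) ≈ 0.114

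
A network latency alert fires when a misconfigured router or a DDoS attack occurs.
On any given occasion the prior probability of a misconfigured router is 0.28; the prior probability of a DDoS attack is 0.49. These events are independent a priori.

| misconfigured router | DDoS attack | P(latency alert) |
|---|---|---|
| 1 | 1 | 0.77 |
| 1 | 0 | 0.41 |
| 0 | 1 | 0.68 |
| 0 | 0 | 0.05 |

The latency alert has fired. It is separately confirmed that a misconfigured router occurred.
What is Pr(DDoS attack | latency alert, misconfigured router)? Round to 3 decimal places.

Sum P(latency alert|·) weighted by the priors over both values of DDoS attack:
  P(latency alert | misconfigured router) = 0.41·0.51 + 0.77·0.49
        = 0.209100 + 0.377300 = 0.586400
The terms with DDoS attack present sum to 0.377300, so
  P(DDoS attack | latency alert, misconfigured router) = 0.377300 / 0.586400 ≈ 0.643

Pr(DDoS attack | latency alert, misconfigured router) ≈ 0.643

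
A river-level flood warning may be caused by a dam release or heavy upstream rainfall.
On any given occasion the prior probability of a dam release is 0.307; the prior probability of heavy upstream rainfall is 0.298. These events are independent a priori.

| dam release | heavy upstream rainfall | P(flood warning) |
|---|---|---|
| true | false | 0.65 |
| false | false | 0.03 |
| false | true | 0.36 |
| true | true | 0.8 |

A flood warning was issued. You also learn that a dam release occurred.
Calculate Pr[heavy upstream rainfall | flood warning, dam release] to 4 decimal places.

Pr[heavy upstream rainfall | flood warning, dam release] ≈ 0.3432

P(flood warning | dam release) = 0.65×0.702 + 0.8×0.298 = 0.456300 + 0.238400 = 0.694700
Of this, 0.238400 comes from 0.8×0.298 (the heavy upstream rainfall=true cases).
P(heavy upstream rainfall | flood warning, dam release) = 0.238400 / 0.694700 ≈ 0.3432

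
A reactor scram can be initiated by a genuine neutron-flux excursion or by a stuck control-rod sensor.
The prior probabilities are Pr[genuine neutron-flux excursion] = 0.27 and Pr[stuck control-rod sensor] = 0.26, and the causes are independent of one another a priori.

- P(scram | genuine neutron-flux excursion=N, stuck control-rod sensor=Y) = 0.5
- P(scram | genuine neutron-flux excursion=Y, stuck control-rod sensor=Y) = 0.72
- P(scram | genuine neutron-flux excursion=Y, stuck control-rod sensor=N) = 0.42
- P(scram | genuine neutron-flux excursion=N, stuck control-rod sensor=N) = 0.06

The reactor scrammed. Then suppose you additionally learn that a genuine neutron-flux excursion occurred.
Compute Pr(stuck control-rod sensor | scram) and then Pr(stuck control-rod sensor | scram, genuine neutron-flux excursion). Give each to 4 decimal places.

By total probability over the 4 (genuine neutron-flux excursion, stuck control-rod sensor) configurations:
  P(scram) = 0.06*0.73*0.74 + 0.5*0.73*0.26 + 0.42*0.27*0.74 + 0.72*0.27*0.26
        = 0.032412 + 0.094900 + 0.083916 + 0.050544 = 0.261772
Configurations with stuck control-rod sensor contribute 0.145444, so
  P(stuck control-rod sensor | scram) = 0.145444 / 0.261772 ≈ 0.5556

Now also conditioning on genuine neutron-flux excursion=true:
By total probability over both values of stuck control-rod sensor:
  P(scram | genuine neutron-flux excursion) = 0.42×0.74 + 0.72×0.26
        = 0.310800 + 0.187200 = 0.498000
The terms with stuck control-rod sensor present sum to 0.187200, so
  P(stuck control-rod sensor | scram, genuine neutron-flux excursion) = 0.187200 / 0.498000 ≈ 0.3759
— genuine neutron-flux excursion explains away the evidence for stuck control-rod sensor.

Pr(stuck control-rod sensor | scram) ≈ 0.5556; Pr(stuck control-rod sensor | scram, genuine neutron-flux excursion) ≈ 0.3759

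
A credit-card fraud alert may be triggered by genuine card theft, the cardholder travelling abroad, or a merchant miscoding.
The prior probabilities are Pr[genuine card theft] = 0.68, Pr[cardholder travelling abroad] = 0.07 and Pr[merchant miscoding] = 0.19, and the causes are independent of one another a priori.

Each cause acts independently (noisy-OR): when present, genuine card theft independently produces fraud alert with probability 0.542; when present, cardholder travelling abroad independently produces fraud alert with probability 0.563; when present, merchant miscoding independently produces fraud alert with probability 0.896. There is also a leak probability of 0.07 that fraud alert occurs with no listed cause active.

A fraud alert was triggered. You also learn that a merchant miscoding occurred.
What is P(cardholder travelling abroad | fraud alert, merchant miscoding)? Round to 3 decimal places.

Under noisy-OR, P(fraud alert | causes) = 1 − (1−0.07)·∏(1−qᵢ) over the active causes.
Enumerate the 4 (genuine card theft, cardholder travelling abroad) configurations and weight by the priors:
  P(fraud alert | merchant miscoding) = 0.90328*0.32*0.93 + 0.957733*0.32*0.07 + 0.955702*0.68*0.93 + 0.980642*0.68*0.07
        = 0.268816 + 0.021453 + 0.604386 + 0.046679 = 0.941334
Keeping only the cardholder travelling abroad-present terms gives 0.068132, so
  P(cardholder travelling abroad | fraud alert, merchant miscoding) = 0.068132 / 0.941334 ≈ 0.072

P(cardholder travelling abroad | fraud alert, merchant miscoding) ≈ 0.072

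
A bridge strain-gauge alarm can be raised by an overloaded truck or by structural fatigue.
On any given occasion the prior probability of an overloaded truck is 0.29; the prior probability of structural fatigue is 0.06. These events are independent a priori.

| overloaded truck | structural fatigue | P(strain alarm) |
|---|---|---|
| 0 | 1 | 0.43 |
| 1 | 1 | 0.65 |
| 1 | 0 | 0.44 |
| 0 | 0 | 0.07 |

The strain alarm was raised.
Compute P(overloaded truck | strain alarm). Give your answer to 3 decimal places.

P(overloaded truck | strain alarm) ≈ 0.669

Numerator (weight on configurations with overloaded truck): 0.119944 + 0.011310 = 0.131254
The normalizing constant is 0.07×0.71×0.94 + 0.43×0.71×0.06 + 0.44×0.29×0.94 + 0.65×0.29×0.06 = 0.196290
P(overloaded truck | strain alarm) = 0.131254/0.196290 ≈ 0.669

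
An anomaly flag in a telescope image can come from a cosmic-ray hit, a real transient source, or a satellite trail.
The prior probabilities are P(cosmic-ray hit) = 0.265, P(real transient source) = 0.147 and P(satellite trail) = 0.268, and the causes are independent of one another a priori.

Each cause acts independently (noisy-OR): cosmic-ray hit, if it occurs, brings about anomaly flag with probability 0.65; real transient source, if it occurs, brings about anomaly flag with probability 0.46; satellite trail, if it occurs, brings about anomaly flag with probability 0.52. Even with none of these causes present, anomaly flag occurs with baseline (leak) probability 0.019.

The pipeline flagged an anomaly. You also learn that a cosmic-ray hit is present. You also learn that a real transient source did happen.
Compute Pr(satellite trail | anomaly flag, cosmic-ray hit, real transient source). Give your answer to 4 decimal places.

Under noisy-OR, P(anomaly flag | causes) = 1 − (1−0.019)·∏(1−qᵢ) over the active causes.
Numerator (weight on configurations with satellite trail): 0.911004*0.268 = 0.244149
Denominator P(anomaly flag | cosmic-ray hit, real transient source): 0.814591*0.732 + 0.911004*0.268 = 0.840430
P(satellite trail | anomaly flag, cosmic-ray hit, real transient source) = 0.244149/0.840430 ≈ 0.2905

Pr(satellite trail | anomaly flag, cosmic-ray hit, real transient source) ≈ 0.2905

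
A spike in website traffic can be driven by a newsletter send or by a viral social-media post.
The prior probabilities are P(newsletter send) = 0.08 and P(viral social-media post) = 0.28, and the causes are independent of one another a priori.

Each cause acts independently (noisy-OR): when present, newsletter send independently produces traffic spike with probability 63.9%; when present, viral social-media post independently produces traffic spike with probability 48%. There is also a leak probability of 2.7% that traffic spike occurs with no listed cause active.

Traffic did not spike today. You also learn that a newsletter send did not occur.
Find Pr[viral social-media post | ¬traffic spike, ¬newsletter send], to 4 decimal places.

Under noisy-OR, P(traffic spike | causes) = 1 − (1−0.027)·∏(1−qᵢ) over the active causes.
By total probability over both values of viral social-media post:
  P(¬traffic spike | ¬newsletter send) = 0.973×0.72 + 0.50596×0.28
        = 0.700560 + 0.141669 = 0.842229
Keeping only the viral social-media post-present terms gives 0.141669, so
  P(viral social-media post | ¬traffic spike, ¬newsletter send) = 0.141669 / 0.842229 ≈ 0.1682

Pr[viral social-media post | ¬traffic spike, ¬newsletter send] ≈ 0.1682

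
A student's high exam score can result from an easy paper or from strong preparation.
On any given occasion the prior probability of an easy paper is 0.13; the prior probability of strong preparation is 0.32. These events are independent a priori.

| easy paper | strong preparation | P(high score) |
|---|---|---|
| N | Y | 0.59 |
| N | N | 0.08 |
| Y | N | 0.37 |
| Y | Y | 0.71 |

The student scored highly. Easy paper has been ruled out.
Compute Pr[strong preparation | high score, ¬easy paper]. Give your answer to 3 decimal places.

Pr[strong preparation | high score, ¬easy paper] ≈ 0.776

For the numerator, keep only strong preparation=true terms: 0.59*0.32 = 0.188800
Normalizer over all consistent configurations: 0.08*0.68 + 0.59*0.32 = 0.243200
P(strong preparation | high score, ¬easy paper) = 0.188800/0.243200 ≈ 0.776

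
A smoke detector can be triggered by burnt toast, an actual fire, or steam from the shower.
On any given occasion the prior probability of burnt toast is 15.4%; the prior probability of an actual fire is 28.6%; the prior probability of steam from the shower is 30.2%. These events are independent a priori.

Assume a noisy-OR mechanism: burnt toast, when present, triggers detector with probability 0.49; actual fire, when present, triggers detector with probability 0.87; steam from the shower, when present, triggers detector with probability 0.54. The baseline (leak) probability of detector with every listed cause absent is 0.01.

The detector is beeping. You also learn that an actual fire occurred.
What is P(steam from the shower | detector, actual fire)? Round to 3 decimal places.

P(steam from the shower | detector, actual fire) ≈ 0.317

Under noisy-OR, P(detector | causes) = 1 − (1−0.01)·∏(1−qᵢ) over the active causes.
Weight on steam from the shower=true, given the evidence: 0.240366 + 0.045104 = 0.285470
Denominator P(detector | actual fire): 0.8713·0.846·0.698 + 0.940798·0.846·0.302 + 0.934363·0.154·0.698 + 0.969807·0.154·0.302 = 0.900417
Posterior = 0.285470 / 0.900417 ≈ 0.317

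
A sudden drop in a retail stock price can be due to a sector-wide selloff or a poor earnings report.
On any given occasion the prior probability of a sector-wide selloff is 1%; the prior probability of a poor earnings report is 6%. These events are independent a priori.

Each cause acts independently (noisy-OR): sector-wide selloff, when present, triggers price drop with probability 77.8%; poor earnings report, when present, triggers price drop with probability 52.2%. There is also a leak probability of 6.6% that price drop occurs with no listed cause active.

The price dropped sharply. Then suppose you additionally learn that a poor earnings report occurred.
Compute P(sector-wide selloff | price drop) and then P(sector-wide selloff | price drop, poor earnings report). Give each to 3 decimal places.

P(sector-wide selloff | price drop) ≈ 0.078; P(sector-wide selloff | price drop, poor earnings report) ≈ 0.016

Under noisy-OR, P(price drop | causes) = 1 − (1−0.066)·∏(1−qᵢ) over the active causes.
By total probability over the 4 (sector-wide selloff, poor earnings report) configurations:
  P(price drop) = 0.066·0.99·0.94 + 0.553548·0.99·0.06 + 0.792652·0.01·0.94 + 0.900888·0.01·0.06
        = 0.061420 + 0.032881 + 0.007451 + 0.000541 = 0.102293
Keeping only the sector-wide selloff-present terms gives 0.007992, so
  P(sector-wide selloff | price drop) = 0.007992 / 0.102293 ≈ 0.078

Now also conditioning on poor earnings report=true:
Sum P(price drop|·) weighted by the priors over both values of sector-wide selloff:
  P(price drop | poor earnings report) = 0.553548·0.99 + 0.900888·0.01
        = 0.548013 + 0.009009 = 0.557022
Keeping only the sector-wide selloff-present terms gives 0.009009, so
  P(sector-wide selloff | price drop, poor earnings report) = 0.009009 / 0.557022 ≈ 0.016
Conditioning on poor earnings report lowers the posterior on sector-wide selloff: the classic explaining-away effect in a common-effect structure.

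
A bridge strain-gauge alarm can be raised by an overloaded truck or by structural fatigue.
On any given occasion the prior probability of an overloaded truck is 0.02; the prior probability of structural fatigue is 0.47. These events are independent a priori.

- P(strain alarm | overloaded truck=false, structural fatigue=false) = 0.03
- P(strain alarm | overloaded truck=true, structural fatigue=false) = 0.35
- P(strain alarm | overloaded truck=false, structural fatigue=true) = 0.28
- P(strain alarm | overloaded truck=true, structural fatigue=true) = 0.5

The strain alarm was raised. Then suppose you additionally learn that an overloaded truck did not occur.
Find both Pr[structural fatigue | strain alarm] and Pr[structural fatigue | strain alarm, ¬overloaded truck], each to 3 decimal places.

Pr[structural fatigue | strain alarm] ≈ 0.874; Pr[structural fatigue | strain alarm, ¬overloaded truck] ≈ 0.892

Weight on structural fatigue=true, given the evidence: 0.128968 + 0.004700 = 0.133668
Normalizer over all consistent configurations: 0.03×0.98×0.53 + 0.28×0.98×0.47 + 0.35×0.02×0.53 + 0.5×0.02×0.47 = 0.152960
P(structural fatigue | strain alarm) = 0.133668/0.152960 ≈ 0.874

Now condition on the additional information:
Enumerate both values of structural fatigue and weight by the priors:
  P(strain alarm | ¬overloaded truck) = 0.03×0.53 + 0.28×0.47
        = 0.015900 + 0.131600 = 0.147500
Keeping only the structural fatigue-present terms gives 0.131600, so
  P(structural fatigue | strain alarm, ¬overloaded truck) = 0.131600 / 0.147500 ≈ 0.892
Ruling out overloaded truck raises the posterior on structural fatigue — the flip side of explaining away.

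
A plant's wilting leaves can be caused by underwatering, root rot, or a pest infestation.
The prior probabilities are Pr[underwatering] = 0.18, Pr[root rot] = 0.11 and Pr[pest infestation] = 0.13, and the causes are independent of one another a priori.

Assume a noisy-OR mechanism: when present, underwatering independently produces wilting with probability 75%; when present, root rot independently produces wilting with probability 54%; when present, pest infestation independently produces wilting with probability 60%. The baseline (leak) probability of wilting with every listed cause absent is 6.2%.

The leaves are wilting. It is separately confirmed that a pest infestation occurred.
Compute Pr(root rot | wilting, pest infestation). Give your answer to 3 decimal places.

Pr(root rot | wilting, pest infestation) ≈ 0.135

Under noisy-OR, P(wilting | causes) = 1 − (1−0.062)·∏(1−qᵢ) over the active causes.
P(wilting | pest infestation) = 0.6248*0.82*0.89 + 0.827408*0.82*0.11 + 0.9062*0.18*0.89 + 0.956852*0.18*0.11 = 0.455979 + 0.074632 + 0.145173 + 0.018946 = 0.694730
Of this, 0.093578 comes from 0.074632 + 0.018946 (the root rot=true cases).
Hence the posterior is 0.093578/0.694730 ≈ 0.135.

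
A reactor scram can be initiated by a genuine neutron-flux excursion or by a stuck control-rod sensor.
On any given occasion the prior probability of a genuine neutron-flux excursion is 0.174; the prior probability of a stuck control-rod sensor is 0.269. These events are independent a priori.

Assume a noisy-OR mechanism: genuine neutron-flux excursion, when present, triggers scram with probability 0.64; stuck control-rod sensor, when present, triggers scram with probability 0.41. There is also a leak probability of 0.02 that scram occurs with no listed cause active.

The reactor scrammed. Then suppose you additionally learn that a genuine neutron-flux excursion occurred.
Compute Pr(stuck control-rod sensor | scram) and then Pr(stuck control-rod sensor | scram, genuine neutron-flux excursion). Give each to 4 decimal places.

Under noisy-OR, P(scram | causes) = 1 − (1−0.02)·∏(1−qᵢ) over the active causes.
P(scram) = 0.02·0.826·0.731 + 0.4218·0.826·0.269 + 0.6472·0.174·0.731 + 0.791848·0.174·0.269 = 0.012076 + 0.093721 + 0.082320 + 0.037063 = 0.225180
The stuck control-rod sensor-present share is 0.093721 + 0.037063 = 0.130784.
P(stuck control-rod sensor | scram) = 0.130784 / 0.225180 ≈ 0.5808

Now also conditioning on genuine neutron-flux excursion=true:
P(scram | genuine neutron-flux excursion) = 0.6472·0.731 + 0.791848·0.269 = 0.473103 + 0.213007 = 0.686110
The stuck control-rod sensor-present share is 0.791848·0.269 = 0.213007.
P(stuck control-rod sensor | scram, genuine neutron-flux excursion) = 0.213007 / 0.686110 ≈ 0.3105

Pr(stuck control-rod sensor | scram) ≈ 0.5808; Pr(stuck control-rod sensor | scram, genuine neutron-flux excursion) ≈ 0.3105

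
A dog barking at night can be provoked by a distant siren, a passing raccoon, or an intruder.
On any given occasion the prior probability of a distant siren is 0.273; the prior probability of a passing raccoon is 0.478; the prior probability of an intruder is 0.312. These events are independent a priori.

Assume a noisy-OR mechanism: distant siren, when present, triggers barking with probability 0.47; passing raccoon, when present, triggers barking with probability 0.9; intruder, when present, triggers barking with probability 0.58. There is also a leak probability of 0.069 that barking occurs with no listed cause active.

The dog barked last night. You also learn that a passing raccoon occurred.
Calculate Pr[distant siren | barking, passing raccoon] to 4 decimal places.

Under noisy-OR, P(barking | causes) = 1 − (1−0.069)·∏(1−qᵢ) over the active causes.
Weight on distant siren=true, given the evidence: 0.178556 + 0.083411 = 0.261967
Normalizer over all consistent configurations: 0.9069·0.727·0.688 + 0.960898·0.727·0.312 + 0.950657·0.273·0.688 + 0.979276·0.273·0.312 = 0.933532
P(distant siren | barking, passing raccoon) = 0.261967/0.933532 ≈ 0.2806

Pr[distant siren | barking, passing raccoon] ≈ 0.2806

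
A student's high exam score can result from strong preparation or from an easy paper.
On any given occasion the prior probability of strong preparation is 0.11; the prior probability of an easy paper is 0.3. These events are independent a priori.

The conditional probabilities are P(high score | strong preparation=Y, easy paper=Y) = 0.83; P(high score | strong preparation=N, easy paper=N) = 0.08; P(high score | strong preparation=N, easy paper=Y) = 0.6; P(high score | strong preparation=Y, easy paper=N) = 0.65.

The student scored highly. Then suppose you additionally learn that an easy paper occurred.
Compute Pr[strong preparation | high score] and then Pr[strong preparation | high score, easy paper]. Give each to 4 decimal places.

By total probability over the 4 (strong preparation, easy paper) configurations:
  P(high score) = 0.08×0.89×0.7 + 0.6×0.89×0.3 + 0.65×0.11×0.7 + 0.83×0.11×0.3
        = 0.049840 + 0.160200 + 0.050050 + 0.027390 = 0.287480
The terms with strong preparation present sum to 0.077440, so
  P(strong preparation | high score) = 0.077440 / 0.287480 ≈ 0.2694

With the extra evidence:
For the numerator, keep only strong preparation=true terms: 0.83*0.11 = 0.091300
The normalizing constant is 0.6*0.89 + 0.83*0.11 = 0.625300
Posterior = 0.091300 / 0.625300 ≈ 0.1460
Conditioning on easy paper lowers the posterior on strong preparation: the classic explaining-away effect in a common-effect structure.

Pr[strong preparation | high score] ≈ 0.2694; Pr[strong preparation | high score, easy paper] ≈ 0.1460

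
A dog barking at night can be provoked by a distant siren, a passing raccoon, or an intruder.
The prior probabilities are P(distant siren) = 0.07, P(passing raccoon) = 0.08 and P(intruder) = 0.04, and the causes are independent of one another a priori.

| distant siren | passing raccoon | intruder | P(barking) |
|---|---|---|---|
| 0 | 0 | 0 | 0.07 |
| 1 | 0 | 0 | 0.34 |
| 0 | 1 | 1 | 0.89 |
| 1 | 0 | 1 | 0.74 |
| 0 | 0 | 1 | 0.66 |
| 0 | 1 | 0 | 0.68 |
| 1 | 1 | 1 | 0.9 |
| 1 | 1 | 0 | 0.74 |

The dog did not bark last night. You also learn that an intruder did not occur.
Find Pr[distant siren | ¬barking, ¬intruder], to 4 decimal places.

Pr[distant siren | ¬barking, ¬intruder] ≈ 0.0509

Sum P(¬barking|·) weighted by the priors over the 4 (distant siren, passing raccoon) configurations:
  P(¬barking | ¬intruder) = 0.93×0.93×0.92 + 0.32×0.93×0.08 + 0.66×0.07×0.92 + 0.26×0.07×0.08
        = 0.795708 + 0.023808 + 0.042504 + 0.001456 = 0.863476
Keeping only the distant siren-present terms gives 0.043960, so
  P(distant siren | ¬barking, ¬intruder) = 0.043960 / 0.863476 ≈ 0.0509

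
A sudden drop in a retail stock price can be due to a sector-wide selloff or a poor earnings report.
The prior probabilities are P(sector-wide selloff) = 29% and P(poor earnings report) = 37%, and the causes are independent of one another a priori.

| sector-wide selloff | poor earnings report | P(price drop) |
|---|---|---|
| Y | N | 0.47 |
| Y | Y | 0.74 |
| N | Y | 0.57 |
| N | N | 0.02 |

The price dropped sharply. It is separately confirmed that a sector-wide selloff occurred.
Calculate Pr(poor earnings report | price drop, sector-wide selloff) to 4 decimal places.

Pr(poor earnings report | price drop, sector-wide selloff) ≈ 0.4804

Numerator (weight on configurations with poor earnings report): 0.74*0.37 = 0.273800
The normalizing constant is 0.47*0.63 + 0.74*0.37 = 0.569900
P(poor earnings report | price drop, sector-wide selloff) = 0.273800/0.569900 ≈ 0.4804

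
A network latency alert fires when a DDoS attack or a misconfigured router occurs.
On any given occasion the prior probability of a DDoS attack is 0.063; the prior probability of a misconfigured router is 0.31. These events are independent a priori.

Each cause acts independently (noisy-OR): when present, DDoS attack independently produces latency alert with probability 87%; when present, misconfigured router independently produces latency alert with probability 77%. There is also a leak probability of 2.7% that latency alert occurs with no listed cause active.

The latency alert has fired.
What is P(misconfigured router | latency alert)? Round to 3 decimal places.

P(misconfigured router | latency alert) ≈ 0.815

Under noisy-OR, P(latency alert | causes) = 1 − (1−0.027)·∏(1−qᵢ) over the active causes.
Sum P(latency alert|·) weighted by the priors over the 4 (DDoS attack, misconfigured router) configurations:
  P(latency alert) = 0.027*0.937*0.69 + 0.77621*0.937*0.31 + 0.87351*0.063*0.69 + 0.970907*0.063*0.31
        = 0.017456 + 0.225466 + 0.037971 + 0.018962 = 0.299855
Configurations with misconfigured router contribute 0.244428, so
  P(misconfigured router | latency alert) = 0.244428 / 0.299855 ≈ 0.815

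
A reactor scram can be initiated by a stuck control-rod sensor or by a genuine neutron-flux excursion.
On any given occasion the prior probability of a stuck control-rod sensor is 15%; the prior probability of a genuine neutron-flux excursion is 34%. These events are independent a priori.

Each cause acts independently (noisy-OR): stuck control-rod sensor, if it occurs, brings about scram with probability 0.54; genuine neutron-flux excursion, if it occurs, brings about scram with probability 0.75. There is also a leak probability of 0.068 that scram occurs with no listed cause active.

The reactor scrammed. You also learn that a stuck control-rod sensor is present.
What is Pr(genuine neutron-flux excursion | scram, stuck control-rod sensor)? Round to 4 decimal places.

Under noisy-OR, P(scram | causes) = 1 − (1−0.068)·∏(1−qᵢ) over the active causes.
For the numerator, keep only genuine neutron-flux excursion=true terms: 0.89282×0.34 = 0.303559
Denominator P(scram | stuck control-rod sensor): 0.57128×0.66 + 0.89282×0.34 = 0.680604
P(genuine neutron-flux excursion | scram, stuck control-rod sensor) = 0.303559/0.680604 ≈ 0.4460

Pr(genuine neutron-flux excursion | scram, stuck control-rod sensor) ≈ 0.4460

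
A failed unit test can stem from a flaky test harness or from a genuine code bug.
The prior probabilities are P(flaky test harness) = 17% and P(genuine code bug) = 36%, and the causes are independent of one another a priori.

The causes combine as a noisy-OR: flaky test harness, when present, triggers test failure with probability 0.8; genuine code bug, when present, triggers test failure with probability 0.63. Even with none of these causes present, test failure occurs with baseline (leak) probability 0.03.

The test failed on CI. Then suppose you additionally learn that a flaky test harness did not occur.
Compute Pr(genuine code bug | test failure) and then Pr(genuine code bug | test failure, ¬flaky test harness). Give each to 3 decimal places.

Pr(genuine code bug | test failure) ≈ 0.706; Pr(genuine code bug | test failure, ¬flaky test harness) ≈ 0.923

Under noisy-OR, P(test failure | causes) = 1 − (1−0.03)·∏(1−qᵢ) over the active causes.
Sum P(test failure|·) weighted by the priors over the 4 (flaky test harness, genuine code bug) configurations:
  P(test failure) = 0.03*0.83*0.64 + 0.6411*0.83*0.36 + 0.806*0.17*0.64 + 0.92822*0.17*0.36
        = 0.015936 + 0.191561 + 0.087693 + 0.056807 = 0.351997
Configurations with genuine code bug contribute 0.248368, so
  P(genuine code bug | test failure) = 0.248368 / 0.351997 ≈ 0.706

Now condition on the additional information:
Sum P(test failure|·) weighted by the priors over both values of genuine code bug:
  P(test failure | ¬flaky test harness) = 0.03*0.64 + 0.6411*0.36
        = 0.019200 + 0.230796 = 0.249996
Configurations with genuine code bug contribute 0.230796, so
  P(genuine code bug | test failure, ¬flaky test harness) = 0.230796 / 0.249996 ≈ 0.923
Ruling out flaky test harness raises the posterior on genuine code bug — the flip side of explaining away.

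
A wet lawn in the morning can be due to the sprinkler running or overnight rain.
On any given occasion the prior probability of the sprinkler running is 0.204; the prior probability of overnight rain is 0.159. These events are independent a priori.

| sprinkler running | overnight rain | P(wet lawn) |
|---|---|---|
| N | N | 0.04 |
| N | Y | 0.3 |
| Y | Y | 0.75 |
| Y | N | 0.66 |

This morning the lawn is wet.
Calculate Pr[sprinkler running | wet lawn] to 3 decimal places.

Weight on sprinkler running=true, given the evidence: 0.113232 + 0.024327 = 0.137559
Denominator P(wet lawn): 0.04·0.796·0.841 + 0.3·0.796·0.159 + 0.66·0.204·0.841 + 0.75·0.204·0.159 = 0.202305
P(sprinkler running | wet lawn) = 0.137559/0.202305 ≈ 0.680

Pr[sprinkler running | wet lawn] ≈ 0.680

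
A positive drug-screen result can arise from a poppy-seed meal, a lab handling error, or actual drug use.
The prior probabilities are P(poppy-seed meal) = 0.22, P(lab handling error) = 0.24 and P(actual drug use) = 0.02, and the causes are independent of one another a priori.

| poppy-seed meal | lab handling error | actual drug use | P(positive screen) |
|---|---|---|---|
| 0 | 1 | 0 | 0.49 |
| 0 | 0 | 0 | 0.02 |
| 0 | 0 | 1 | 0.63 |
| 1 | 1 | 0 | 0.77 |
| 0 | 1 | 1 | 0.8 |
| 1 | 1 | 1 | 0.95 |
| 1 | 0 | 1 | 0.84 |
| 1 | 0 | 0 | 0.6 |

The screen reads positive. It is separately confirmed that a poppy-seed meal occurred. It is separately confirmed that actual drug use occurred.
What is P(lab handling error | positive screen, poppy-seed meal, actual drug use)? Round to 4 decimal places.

Weight on lab handling error=true, given the evidence: 0.95·0.24 = 0.228000
Denominator P(positive screen | poppy-seed meal, actual drug use): 0.84·0.76 + 0.95·0.24 = 0.866400
P(lab handling error | positive screen, poppy-seed meal, actual drug use) = 0.228000/0.866400 ≈ 0.2632

P(lab handling error | positive screen, poppy-seed meal, actual drug use) ≈ 0.2632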